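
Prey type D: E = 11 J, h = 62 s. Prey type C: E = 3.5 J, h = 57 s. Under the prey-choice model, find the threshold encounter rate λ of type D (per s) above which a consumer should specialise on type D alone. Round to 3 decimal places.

0.009 per s

Drop type C once their profitability E₂/h₂ falls below the rate achievable on type D alone: E₂/h₂ = λE₁/(1 + λh₁).
Solve for λ: λE₁h₂ = E₂(1 + λh₁) → λ(E₁h₂ − E₂h₁) = E₂ → λ = E₂/(E₁h₂ − E₂h₁).
λ = 3.5/(11×57 − 3.5×62) = 3.5/410 = 0.008537 per s.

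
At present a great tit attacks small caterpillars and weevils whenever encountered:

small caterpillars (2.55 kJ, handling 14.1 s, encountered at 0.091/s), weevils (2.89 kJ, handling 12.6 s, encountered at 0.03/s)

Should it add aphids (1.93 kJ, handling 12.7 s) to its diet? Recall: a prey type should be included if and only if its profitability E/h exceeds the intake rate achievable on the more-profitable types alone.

Intake rate on the current diet: R = (0.091×2.55 + 0.03×2.89) / (1 + 0.091×14.1 + 0.03×12.6) = 0.3187/2.661 = 0.1198 kJ/s.
aphids: E/h = 1.93/12.7 = 0.152 kJ/s.
Since 0.152 > R, including aphids increases the long-run rate.

Yes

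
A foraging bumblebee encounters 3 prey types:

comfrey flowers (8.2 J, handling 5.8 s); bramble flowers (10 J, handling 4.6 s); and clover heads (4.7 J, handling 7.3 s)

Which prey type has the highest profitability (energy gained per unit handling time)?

bramble flowers

Profitability E/h (J/s): comfrey flowers = 8.2/5.8 = 1.41, bramble flowers = 10/4.6 = 2.17, clover heads = 4.7/7.3 = 0.644.
Ranked: bramble flowers > comfrey flowers > clover heads.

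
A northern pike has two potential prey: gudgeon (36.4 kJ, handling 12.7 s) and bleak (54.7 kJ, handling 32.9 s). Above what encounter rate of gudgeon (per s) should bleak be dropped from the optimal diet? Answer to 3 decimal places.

0.109 per s

Drop bleak once their profitability E₂/h₂ falls below the rate achievable on gudgeon alone: E₂/h₂ = λE₁/(1 + λh₁).
Solve for λ: λE₁h₂ = E₂(1 + λh₁) → λ(E₁h₂ − E₂h₁) = E₂ → λ = E₂/(E₁h₂ − E₂h₁).
λ = 54.7/(36.4×32.9 − 54.7×12.7) = 54.7/502.9 = 0.1088 per s.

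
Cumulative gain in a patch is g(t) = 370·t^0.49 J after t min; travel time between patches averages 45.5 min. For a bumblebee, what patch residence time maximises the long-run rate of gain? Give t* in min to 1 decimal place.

Maximise g(t)/(T+t): set derivative to zero → g'(t)(T+t) = g(t).
g'(t) = 0.49·370·t^-0.51. Setting 0.49·370·t^-0.51 = 370·t^0.49/(45.5+t) gives 0.49(45.5+t) = t, so 0.51·t = 0.49×45.5.
t* = 0.49×45.5/0.51 = 43.72 min.

43.7 min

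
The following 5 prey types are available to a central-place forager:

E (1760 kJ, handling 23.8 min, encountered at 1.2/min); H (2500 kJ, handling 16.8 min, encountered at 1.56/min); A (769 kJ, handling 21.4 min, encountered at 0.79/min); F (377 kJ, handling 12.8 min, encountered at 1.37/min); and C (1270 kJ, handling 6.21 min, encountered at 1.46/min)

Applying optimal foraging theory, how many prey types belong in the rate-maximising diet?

1

Profitabilities (E/h, kJ/min): C 205, H 149, E 73.9, A 35.9, F 29.5. Add prey in this order while the next type's profitability exceeds the intake rate on those already taken.
Rate on top 1: 184.2. H: 149 < 184.2 → exclude; stop.
Optimal diet: C — 1 of 5 types.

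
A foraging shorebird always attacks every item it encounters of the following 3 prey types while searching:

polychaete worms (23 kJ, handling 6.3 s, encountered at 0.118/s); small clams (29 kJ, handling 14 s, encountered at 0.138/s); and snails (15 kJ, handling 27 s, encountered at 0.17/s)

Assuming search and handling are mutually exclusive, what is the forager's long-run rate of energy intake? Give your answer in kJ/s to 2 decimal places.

1.12 kJ/s

R = Σλ_iE_i / (1 + Σλ_ih_i)
Numerator: 0.118×23 + 0.138×29 + 0.17×15 = 9.266
Denominator: 1 + 0.118×6.3 + 0.138×14 + 0.17×27 = 8.265
R = 9.266/8.265 = 1.121 kJ/s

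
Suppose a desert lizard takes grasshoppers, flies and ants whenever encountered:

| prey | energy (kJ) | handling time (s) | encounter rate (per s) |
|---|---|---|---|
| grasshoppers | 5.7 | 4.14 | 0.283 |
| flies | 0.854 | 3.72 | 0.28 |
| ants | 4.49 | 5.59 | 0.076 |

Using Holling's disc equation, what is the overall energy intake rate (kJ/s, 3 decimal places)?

R = Σλ_iE_i / (1 + Σλ_ih_i)
Numerator: 0.283×5.7 + 0.28×0.854 + 0.076×4.49 = 2.193
Denominator: 1 + 0.283×4.14 + 0.28×3.72 + 0.076×5.59 = 3.638
R = 2.193/3.638 = 0.6029 kJ/s

0.603 kJ/s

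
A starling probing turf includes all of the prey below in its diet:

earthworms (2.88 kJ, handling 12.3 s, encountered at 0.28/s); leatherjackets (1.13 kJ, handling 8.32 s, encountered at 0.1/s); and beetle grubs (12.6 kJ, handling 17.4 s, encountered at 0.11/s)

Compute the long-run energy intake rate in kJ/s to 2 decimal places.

0.32 kJ/s

R = (0.28×2.88 + 0.1×1.13 + 0.11×12.6) / (1 + 0.28×12.3 + 0.1×8.32 + 0.11×17.4) = 2.305/7.19 = 0.3206 kJ/s.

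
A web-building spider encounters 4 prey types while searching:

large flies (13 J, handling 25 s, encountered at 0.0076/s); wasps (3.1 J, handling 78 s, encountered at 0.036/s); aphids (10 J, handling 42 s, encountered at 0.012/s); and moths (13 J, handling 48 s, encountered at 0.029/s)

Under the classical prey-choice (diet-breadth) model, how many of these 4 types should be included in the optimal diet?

3

E/h in descending order: large flies 0.52, moths 0.271, aphids 0.238, wasps 0.0397 J/s. The optimal diet is the largest prefix of this list for which every included type satisfies E_i/h_i > R on the types above it.
Rate on top 1: 0.08303. moths: 0.271 > 0.08303 → include.
Rate on top 2: 0.1843. aphids: 0.238 > 0.1843 → include.
Rate on top 3: 0.1931. wasps: 0.0397 < 0.1931 → exclude; stop.
Optimal diet: large flies, moths, aphids — 3 of 4 types.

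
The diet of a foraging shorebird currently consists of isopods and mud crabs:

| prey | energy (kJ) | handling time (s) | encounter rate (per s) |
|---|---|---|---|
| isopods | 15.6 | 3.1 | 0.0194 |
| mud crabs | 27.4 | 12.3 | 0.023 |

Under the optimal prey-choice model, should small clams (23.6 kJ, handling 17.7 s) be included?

Yes

Current rate: (0.0194×15.6 + 0.023×27.4)/(1 + 0.0194×3.1 + 0.023×12.3) = 0.6946 kJ/s.
Profitability of small clams: 23.6/17.7 = 1.333 kJ/s.
Since 1.333 > R, including small clams increases the long-run rate.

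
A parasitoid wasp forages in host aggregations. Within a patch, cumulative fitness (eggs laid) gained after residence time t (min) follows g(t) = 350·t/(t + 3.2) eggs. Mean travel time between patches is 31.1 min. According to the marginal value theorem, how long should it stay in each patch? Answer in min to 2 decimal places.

Maximise g(t)/(T+t): set derivative to zero → g'(t)(T+t) = g(t).
g'(t) = 350·3.2/(t + 3.2)². Setting 350·3.2/(t+3.2)² = 350t/[(t+3.2)(31.1+t)] gives 3.2(31.1+t) = t(t+3.2), so t² = 3.2×31.1 = 99.52.
t* = √99.52 = 9.976 min.

9.98 min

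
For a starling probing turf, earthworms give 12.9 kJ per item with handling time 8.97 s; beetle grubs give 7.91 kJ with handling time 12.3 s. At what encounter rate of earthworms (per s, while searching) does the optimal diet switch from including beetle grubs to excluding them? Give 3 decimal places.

Drop beetle grubs once their profitability E₂/h₂ falls below the rate achievable on earthworms alone: E₂/h₂ = λE₁/(1 + λh₁).
Solve for λ: λE₁h₂ = E₂(1 + λh₁) → λ(E₁h₂ − E₂h₁) = E₂ → λ = E₂/(E₁h₂ − E₂h₁).
λ = 7.91/(12.9×12.3 − 7.91×8.97) = 7.91/87.72 = 0.09018 per s.

0.090 per s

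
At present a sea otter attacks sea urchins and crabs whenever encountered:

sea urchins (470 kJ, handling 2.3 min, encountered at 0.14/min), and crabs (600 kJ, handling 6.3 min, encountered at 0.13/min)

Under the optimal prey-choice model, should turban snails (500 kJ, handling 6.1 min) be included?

Current rate: (0.14×470 + 0.13×600)/(1 + 0.14×2.3 + 0.13×6.3) = 67.16 kJ/min.
Profitability of turban snails: 500/6.1 = 81.97 kJ/min.
Since 81.97 > R, including turban snails increases the long-run rate.

Yes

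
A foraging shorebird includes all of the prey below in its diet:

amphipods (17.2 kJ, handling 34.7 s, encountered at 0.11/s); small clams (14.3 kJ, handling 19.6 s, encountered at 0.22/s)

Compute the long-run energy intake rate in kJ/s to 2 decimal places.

R = Σλ_iE_i / (1 + Σλ_ih_i)
Numerator: 0.11×17.2 + 0.22×14.3 = 5.038
Denominator: 1 + 0.11×34.7 + 0.22×19.6 = 9.129
R = 5.038/9.129 = 0.5519 kJ/s

0.55 kJ/s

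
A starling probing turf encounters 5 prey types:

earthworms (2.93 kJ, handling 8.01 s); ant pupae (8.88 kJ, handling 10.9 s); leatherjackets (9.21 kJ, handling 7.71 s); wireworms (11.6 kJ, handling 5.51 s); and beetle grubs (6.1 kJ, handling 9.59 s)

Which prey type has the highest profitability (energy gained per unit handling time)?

wireworms

Profitability E/h (kJ/s): earthworms = 2.93/8.01 = 0.366, ant pupae = 8.88/10.9 = 0.815, leatherjackets = 9.21/7.71 = 1.19, wireworms = 11.6/5.51 = 2.11, beetle grubs = 6.1/9.59 = 0.636.
Ranked: wireworms > leatherjackets > ant pupae > beetle grubs > earthworms.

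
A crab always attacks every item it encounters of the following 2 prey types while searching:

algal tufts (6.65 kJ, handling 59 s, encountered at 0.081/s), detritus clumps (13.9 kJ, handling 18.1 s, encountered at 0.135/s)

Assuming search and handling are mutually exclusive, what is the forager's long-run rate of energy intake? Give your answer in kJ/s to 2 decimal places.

0.29 kJ/s

R = (0.081×6.65 + 0.135×13.9) / (1 + 0.081×59 + 0.135×18.1) = 2.415/8.223 = 0.2937 kJ/s.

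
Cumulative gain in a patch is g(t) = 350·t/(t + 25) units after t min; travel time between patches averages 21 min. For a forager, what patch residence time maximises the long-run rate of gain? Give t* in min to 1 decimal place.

By the marginal value theorem, leave when the instantaneous gain rate g'(t) equals the habitat-wide average g(t)/(T + t).
g'(t) = 350·25/(t + 25)². Setting 350·25/(t+25)² = 350t/[(t+25)(21+t)] gives 25(21+t) = t(t+25), so t² = 25×21 = 525.
t* = √525 = 22.91 min.

22.9 min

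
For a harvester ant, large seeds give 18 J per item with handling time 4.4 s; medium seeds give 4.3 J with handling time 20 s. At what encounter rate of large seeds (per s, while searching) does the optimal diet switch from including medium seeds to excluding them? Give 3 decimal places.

Drop medium seeds once their profitability E₂/h₂ falls below the rate achievable on large seeds alone: E₂/h₂ = λE₁/(1 + λh₁).
Solve for λ: λE₁h₂ = E₂(1 + λh₁) → λ(E₁h₂ − E₂h₁) = E₂ → λ = E₂/(E₁h₂ − E₂h₁).
λ = 4.3/(18×20 − 4.3×4.4) = 4.3/341.1 = 0.01261 per s.

0.013 per s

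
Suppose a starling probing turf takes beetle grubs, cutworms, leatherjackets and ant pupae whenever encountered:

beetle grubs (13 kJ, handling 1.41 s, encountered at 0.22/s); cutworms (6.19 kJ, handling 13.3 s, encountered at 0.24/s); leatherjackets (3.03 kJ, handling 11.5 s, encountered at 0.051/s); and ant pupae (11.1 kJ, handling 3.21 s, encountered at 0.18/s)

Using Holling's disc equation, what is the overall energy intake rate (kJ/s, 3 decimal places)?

R = Σλ_iE_i / (1 + Σλ_ih_i)
Numerator: 0.22×13 + 0.24×6.19 + 0.051×3.03 + 0.18×11.1 = 6.498
Denominator: 1 + 0.22×1.41 + 0.24×13.3 + 0.051×11.5 + 0.18×3.21 = 5.667
R = 6.498/5.667 = 1.147 kJ/s

1.147 kJ/s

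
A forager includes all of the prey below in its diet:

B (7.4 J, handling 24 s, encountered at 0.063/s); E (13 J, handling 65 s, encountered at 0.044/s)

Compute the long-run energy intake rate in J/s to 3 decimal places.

R = (0.063×7.4 + 0.044×13) / (1 + 0.063×24 + 0.044×65) = 1.038/5.372 = 0.1933 J/s.

0.193 J/s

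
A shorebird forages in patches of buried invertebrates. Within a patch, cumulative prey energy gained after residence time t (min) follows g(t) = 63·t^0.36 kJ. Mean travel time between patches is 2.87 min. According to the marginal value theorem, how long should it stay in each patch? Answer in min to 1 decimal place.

1.6 min

Optimal t* satisfies g'(t*) = g(t*)/(T + t*).
g'(t) = 0.36·63·t^-0.64. Setting 0.36·63·t^-0.64 = 63·t^0.36/(2.87+t) gives 0.36(2.87+t) = t, so 0.64·t = 0.36×2.87.
t* = 0.36×2.87/0.64 = 1.614 min.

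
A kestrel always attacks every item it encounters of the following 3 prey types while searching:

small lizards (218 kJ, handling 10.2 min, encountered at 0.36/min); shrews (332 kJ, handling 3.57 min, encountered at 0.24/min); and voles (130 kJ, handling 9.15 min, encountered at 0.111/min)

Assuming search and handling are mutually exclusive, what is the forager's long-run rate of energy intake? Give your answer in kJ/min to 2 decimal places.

Energy encountered per unit search time: 0.36×218 + 0.24×332 + 0.111×130 = 172.6 kJ/min.
Handling time per unit search time: 0.36×10.2 + 0.24×3.57 + 0.111×9.15 = 5.544.
Rate = 172.6/(1 + 5.544) = 26.37 kJ/min.

26.37 kJ/min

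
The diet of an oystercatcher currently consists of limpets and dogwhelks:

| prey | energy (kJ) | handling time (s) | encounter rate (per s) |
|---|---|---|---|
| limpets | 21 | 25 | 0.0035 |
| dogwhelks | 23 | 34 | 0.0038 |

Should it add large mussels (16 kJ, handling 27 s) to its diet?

Yes

Intake rate on the current diet: R = (0.0035×21 + 0.0038×23) / (1 + 0.0035×25 + 0.0038×34) = 0.1609/1.217 = 0.1322 kJ/s.
large mussels: E/h = 16/27 = 0.5926 kJ/s.
Since 0.5926 > R, including large mussels increases the long-run rate.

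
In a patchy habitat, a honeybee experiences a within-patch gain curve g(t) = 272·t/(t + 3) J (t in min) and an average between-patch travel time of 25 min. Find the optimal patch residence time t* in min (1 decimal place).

8.7 min

By the marginal value theorem, leave when the instantaneous gain rate g'(t) equals the habitat-wide average g(t)/(T + t).
g'(t) = 272·3/(t + 3)². Setting 272·3/(t+3)² = 272t/[(t+3)(25+t)] gives 3(25+t) = t(t+3), so t² = 3×25 = 75.
t* = √75 = 8.66 min.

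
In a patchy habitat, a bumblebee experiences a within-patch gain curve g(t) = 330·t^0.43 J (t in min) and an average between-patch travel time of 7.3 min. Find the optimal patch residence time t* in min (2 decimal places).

5.51 min

By the marginal value theorem, leave when the instantaneous gain rate g'(t) equals the habitat-wide average g(t)/(T + t).
g'(t) = 0.43·330·t^-0.57. Setting 0.43·330·t^-0.57 = 330·t^0.43/(7.3+t) gives 0.43(7.3+t) = t, so 0.57·t = 0.43×7.3.
t* = 0.43×7.3/0.57 = 5.507 min.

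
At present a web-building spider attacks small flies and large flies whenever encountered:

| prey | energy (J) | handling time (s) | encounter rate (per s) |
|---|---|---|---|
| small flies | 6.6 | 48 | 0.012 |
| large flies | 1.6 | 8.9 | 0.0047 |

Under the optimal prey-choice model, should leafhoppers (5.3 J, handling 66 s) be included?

Yes

Intake rate on the current diet: R = (0.012×6.6 + 0.0047×1.6) / (1 + 0.012×48 + 0.0047×8.9) = 0.08672/1.618 = 0.0536 J/s.
leafhoppers: E/h = 5.3/66 = 0.0803 J/s.
Since 0.0803 > R, including leafhoppers increases the long-run rate.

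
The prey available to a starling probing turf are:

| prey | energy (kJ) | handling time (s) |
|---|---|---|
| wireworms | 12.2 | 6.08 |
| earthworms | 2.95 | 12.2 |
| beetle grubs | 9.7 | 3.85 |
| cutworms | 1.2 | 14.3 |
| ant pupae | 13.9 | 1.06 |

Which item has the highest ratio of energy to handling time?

ant pupae

Profitability E/h (kJ/s): wireworms = 12.2/6.08 = 2.01, earthworms = 2.95/12.2 = 0.242, beetle grubs = 9.7/3.85 = 2.52, cutworms = 1.2/14.3 = 0.0839, ant pupae = 13.9/1.06 = 13.1.
Ranked: ant pupae > beetle grubs > wireworms > earthworms > cutworms.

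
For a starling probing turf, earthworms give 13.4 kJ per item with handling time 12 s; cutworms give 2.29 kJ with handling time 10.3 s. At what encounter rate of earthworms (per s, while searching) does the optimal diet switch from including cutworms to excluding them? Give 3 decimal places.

The zero-one rule: include cutworms iff E₂/h₂ > λE₁/(1+λh₁). Equality gives the switch point.
λE₁h₂ = E₂ + λE₂h₁ ⇒ λ = E₂/(E₁h₂ − E₂h₁) = 2.29/(138 − 27.48) = 0.02072 per s.

0.021 per s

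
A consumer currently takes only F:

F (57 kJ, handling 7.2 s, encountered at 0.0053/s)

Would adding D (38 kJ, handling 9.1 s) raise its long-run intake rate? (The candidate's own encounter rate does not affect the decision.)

Yes

Current rate: (0.0053×57)/(1 + 0.0053×7.2) = 0.291 kJ/s.
D: E/h = 38/9.1 = 4.176 kJ/s.
Since 4.176 > R, including D increases the long-run rate.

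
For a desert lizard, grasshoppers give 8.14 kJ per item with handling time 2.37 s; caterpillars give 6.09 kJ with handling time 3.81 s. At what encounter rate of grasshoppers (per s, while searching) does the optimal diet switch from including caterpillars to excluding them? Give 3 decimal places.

The zero-one rule: include caterpillars iff E₂/h₂ > λE₁/(1+λh₁). Equality gives the switch point.
λE₁h₂ = E₂ + λE₂h₁ ⇒ λ = E₂/(E₁h₂ − E₂h₁) = 6.09/(31.01 − 14.43) = 0.3673 per s.

0.367 per s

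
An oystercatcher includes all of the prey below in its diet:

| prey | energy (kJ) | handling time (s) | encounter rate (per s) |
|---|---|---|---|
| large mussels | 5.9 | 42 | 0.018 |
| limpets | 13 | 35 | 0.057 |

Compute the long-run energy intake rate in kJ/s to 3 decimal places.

R = (0.018×5.9 + 0.057×13) / (1 + 0.018×42 + 0.057×35) = 0.8472/3.751 = 0.2259 kJ/s.

0.226 kJ/s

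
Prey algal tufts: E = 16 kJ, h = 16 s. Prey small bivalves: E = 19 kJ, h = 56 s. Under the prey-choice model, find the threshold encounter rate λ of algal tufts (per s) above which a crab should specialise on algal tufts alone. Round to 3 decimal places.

The zero-one rule: include small bivalves iff E₂/h₂ > λE₁/(1+λh₁). Equality gives the switch point.
λE₁h₂ = E₂ + λE₂h₁ ⇒ λ = E₂/(E₁h₂ − E₂h₁) = 19/(896 − 304) = 0.03209 per s.

0.032 per s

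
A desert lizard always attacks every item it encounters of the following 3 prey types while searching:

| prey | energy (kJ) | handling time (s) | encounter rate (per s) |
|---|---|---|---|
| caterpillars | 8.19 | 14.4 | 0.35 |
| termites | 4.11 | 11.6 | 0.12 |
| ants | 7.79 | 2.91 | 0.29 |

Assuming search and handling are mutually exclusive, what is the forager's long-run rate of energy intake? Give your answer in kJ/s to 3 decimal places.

0.679 kJ/s

R = Σλ_iE_i / (1 + Σλ_ih_i)
Numerator: 0.35×8.19 + 0.12×4.11 + 0.29×7.79 = 5.619
Denominator: 1 + 0.35×14.4 + 0.12×11.6 + 0.29×2.91 = 8.276
R = 5.619/8.276 = 0.6789 kJ/s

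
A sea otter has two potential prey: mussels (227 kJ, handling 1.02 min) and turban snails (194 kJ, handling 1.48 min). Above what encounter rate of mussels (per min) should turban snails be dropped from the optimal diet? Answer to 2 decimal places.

The zero-one rule: include turban snails iff E₂/h₂ > λE₁/(1+λh₁). Equality gives the switch point.
λE₁h₂ = E₂ + λE₂h₁ ⇒ λ = E₂/(E₁h₂ − E₂h₁) = 194/(336 − 197.9) = 1.405 per min.

1.40 per min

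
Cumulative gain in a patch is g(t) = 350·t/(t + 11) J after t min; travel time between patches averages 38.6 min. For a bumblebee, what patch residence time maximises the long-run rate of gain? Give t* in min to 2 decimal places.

20.61 min

Maximise g(t)/(T+t): set derivative to zero → g'(t)(T+t) = g(t).
g'(t) = 350·11/(t + 11)². Setting 350·11/(t+11)² = 350t/[(t+11)(38.6+t)] gives 11(38.6+t) = t(t+11), so t² = 11×38.6 = 424.6.
t* = √424.6 = 20.61 min.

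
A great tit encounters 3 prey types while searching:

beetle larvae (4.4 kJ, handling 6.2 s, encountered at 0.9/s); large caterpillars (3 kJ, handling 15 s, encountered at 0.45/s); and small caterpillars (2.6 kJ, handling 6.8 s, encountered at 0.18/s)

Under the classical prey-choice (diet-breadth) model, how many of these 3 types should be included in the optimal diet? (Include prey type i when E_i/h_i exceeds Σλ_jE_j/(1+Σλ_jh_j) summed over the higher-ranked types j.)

1

Profitabilities (E/h, kJ/s): beetle larvae 0.71, small caterpillars 0.382, large caterpillars 0.2. Add prey in this order while the next type's profitability exceeds the intake rate on those already taken.
Rate on top 1: 0.6018. small caterpillars: 0.382 < 0.6018 → exclude; stop.
Optimal diet: beetle larvae — 1 of 3 types.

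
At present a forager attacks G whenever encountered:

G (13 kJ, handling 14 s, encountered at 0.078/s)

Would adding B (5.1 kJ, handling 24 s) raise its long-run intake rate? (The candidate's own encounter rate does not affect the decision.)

No

Intake rate on the current diet: R = (0.078×13) / (1 + 0.078×14) = 1.014/2.092 = 0.4847 kJ/s.
B: E/h = 5.1/24 = 0.2125 kJ/s.
Since 0.2125 < R, time spent handling B is better spent searching.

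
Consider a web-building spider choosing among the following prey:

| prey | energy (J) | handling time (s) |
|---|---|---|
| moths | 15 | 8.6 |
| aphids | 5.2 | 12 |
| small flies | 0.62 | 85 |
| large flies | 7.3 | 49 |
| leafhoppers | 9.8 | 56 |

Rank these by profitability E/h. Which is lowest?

In descending order of E/h:
moths: 15/8.6 = 1.74 J/s
aphids: 5.2/12 = 0.433 J/s
leafhoppers: 9.8/56 = 0.175 J/s
large flies: 7.3/49 = 0.149 J/s
small flies: 0.62/85 = 0.00729 J/s

small flies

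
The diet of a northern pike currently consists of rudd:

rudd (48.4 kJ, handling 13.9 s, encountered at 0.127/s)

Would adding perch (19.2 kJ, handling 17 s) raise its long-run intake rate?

No

Current rate: (0.127×48.4)/(1 + 0.127×13.9) = 2.223 kJ/s.
perch: E/h = 19.2/17 = 1.129 kJ/s.
Since 1.129 < R, time spent handling perch is better spent searching.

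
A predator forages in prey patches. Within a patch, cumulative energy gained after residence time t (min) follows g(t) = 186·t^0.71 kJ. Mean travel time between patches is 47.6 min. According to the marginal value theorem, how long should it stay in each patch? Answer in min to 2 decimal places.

116.54 min

Optimal t* satisfies g'(t*) = g(t*)/(T + t*).
g'(t) = 0.71·186·t^-0.29. Setting 0.71·186·t^-0.29 = 186·t^0.71/(47.6+t) gives 0.71(47.6+t) = t, so 0.29·t = 0.71×47.6.
t* = 0.71×47.6/0.29 = 116.5 min.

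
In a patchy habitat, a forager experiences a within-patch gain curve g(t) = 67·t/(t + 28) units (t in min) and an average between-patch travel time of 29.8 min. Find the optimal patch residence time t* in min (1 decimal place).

By the marginal value theorem, leave when the instantaneous gain rate g'(t) equals the habitat-wide average g(t)/(T + t).
g'(t) = 67·28/(t + 28)². Setting 67·28/(t+28)² = 67t/[(t+28)(29.8+t)] gives 28(29.8+t) = t(t+28), so t² = 28×29.8 = 834.4.
t* = √834.4 = 28.89 min.

28.9 min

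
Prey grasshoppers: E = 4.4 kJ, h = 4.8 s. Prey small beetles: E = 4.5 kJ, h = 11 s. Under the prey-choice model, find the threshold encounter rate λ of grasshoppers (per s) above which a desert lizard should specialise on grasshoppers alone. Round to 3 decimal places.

0.168 per s

At the threshold, the rate on grasshoppers alone equals the profitability of small beetles: λ·4.4/(1 + λ·4.8) = 4.5/11 = 0.4091.
Rearranging, λ(4.4 − 0.4091×4.8) = 0.4091, so λ = 0.4091/2.436 = 0.1679 per s.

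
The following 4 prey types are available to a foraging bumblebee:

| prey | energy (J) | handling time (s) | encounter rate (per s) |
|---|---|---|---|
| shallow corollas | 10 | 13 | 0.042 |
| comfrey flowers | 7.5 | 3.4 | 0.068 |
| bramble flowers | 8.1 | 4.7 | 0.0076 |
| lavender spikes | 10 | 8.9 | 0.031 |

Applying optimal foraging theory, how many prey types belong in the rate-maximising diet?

4

E/h in descending order: comfrey flowers 2.21, bramble flowers 1.72, lavender spikes 1.12, shallow corollas 0.769 J/s. The optimal diet is the largest prefix of this list for which every included type satisfies E_i/h_i > R on the types above it.
Rate on top 1: 0.4142. bramble flowers: 1.72 > 0.4142 → include.
Rate on top 2: 0.4511. lavender spikes: 1.12 > 0.4511 → include.
Rate on top 3: 0.5714. shallow corollas: 0.769 > 0.5714 → include.
Optimal diet: comfrey flowers, bramble flowers, lavender spikes, shallow corollas — 4 of 4 types.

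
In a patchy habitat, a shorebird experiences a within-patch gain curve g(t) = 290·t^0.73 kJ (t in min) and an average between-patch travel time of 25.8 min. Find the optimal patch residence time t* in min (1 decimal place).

69.8 min

By the marginal value theorem, leave when the instantaneous gain rate g'(t) equals the habitat-wide average g(t)/(T + t).
g'(t) = 0.73·290·t^-0.27. Setting 0.73·290·t^-0.27 = 290·t^0.73/(25.8+t) gives 0.73(25.8+t) = t, so 0.27·t = 0.73×25.8.
t* = 0.73×25.8/0.27 = 69.76 min.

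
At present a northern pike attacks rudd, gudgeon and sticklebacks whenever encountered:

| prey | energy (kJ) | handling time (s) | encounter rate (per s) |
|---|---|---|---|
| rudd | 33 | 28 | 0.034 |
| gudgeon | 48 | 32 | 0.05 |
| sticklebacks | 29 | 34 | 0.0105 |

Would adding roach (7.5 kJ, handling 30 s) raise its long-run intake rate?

Intake rate on the current diet: R = (0.034×33 + 0.05×48 + 0.0105×29) / (1 + 0.034×28 + 0.05×32 + 0.0105×34) = 3.827/3.909 = 0.9789 kJ/s.
Profitability of roach: 7.5/30 = 0.25 kJ/s.
0.25 < 0.9789, so adding roach would lower the average — exclude it.

No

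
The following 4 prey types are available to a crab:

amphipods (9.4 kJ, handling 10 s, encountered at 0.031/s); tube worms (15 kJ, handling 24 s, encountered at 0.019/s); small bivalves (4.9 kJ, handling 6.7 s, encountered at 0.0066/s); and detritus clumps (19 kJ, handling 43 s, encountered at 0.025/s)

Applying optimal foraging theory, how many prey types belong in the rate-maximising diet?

E/h in descending order: amphipods 0.94, small bivalves 0.731, tube worms 0.625, detritus clumps 0.442 kJ/s. The optimal diet is the largest prefix of this list for which every included type satisfies E_i/h_i > R on the types above it.
Rate on top 1: 0.2224. small bivalves: 0.731 > 0.2224 → include.
Rate on top 2: 0.2391. tube worms: 0.625 > 0.2391 → include.
Rate on top 3: 0.3363. detritus clumps: 0.442 > 0.3363 → include.
Optimal diet: amphipods, small bivalves, tube worms, detritus clumps — 4 of 4 types.

4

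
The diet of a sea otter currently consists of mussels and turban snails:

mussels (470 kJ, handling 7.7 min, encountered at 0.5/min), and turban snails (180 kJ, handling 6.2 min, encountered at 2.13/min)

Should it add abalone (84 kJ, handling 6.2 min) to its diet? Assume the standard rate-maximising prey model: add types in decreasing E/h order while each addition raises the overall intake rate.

Intake rate on the current diet: R = (0.5×470 + 2.13×180) / (1 + 0.5×7.7 + 2.13×6.2) = 618.4/18.06 = 34.25 kJ/min.
abalone: E/h = 84/6.2 = 13.55 kJ/min.
Since 13.55 < R, time spent handling abalone is better spent searching.

No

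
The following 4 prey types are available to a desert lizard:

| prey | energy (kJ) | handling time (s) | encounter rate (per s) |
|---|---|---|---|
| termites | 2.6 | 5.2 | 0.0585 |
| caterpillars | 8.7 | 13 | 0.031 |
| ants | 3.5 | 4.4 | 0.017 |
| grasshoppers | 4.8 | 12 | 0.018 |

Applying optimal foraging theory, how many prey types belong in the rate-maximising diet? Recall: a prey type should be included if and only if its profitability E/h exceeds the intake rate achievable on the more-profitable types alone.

Rank by E/h (kJ/s): ants 0.795, caterpillars 0.669, termites 0.5, grasshoppers 0.4. Include each in turn until the next type's E/h falls below the running intake rate.
Rate on top 1: 0.05536. caterpillars: 0.669 > 0.05536 → include.
Rate on top 2: 0.2228. termites: 0.5 > 0.2228 → include.
Rate on top 3: 0.2701. grasshoppers: 0.4 > 0.2701 → include.
Optimal diet: ants, caterpillars, termites, grasshoppers — 4 of 4 types.

4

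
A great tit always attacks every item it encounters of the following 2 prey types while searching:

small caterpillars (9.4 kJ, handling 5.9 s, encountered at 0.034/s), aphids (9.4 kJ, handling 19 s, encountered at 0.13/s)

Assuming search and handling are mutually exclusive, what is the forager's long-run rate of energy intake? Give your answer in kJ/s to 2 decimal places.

Energy encountered per unit search time: 0.034×9.4 + 0.13×9.4 = 1.542 kJ/s.
Handling time per unit search time: 0.034×5.9 + 0.13×19 = 2.671.
Rate = 1.542/(1 + 2.671) = 0.42 kJ/s.

0.42 kJ/s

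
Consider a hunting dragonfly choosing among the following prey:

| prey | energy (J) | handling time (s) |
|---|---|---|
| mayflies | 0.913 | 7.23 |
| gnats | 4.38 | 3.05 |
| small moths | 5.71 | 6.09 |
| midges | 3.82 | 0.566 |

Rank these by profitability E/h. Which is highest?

Profitability E/h (J/s): mayflies = 0.913/7.23 = 0.126, gnats = 4.38/3.05 = 1.44, small moths = 5.71/6.09 = 0.938, midges = 3.82/0.566 = 6.75.
Ranked: midges > gnats > small moths > mayflies.

midges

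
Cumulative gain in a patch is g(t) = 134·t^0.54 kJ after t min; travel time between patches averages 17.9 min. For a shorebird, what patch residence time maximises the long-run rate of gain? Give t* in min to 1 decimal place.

21.0 min

By the marginal value theorem, leave when the instantaneous gain rate g'(t) equals the habitat-wide average g(t)/(T + t).
g'(t) = 0.54·134·t^-0.46. Setting 0.54·134·t^-0.46 = 134·t^0.54/(17.9+t) gives 0.54(17.9+t) = t, so 0.46·t = 0.54×17.9.
t* = 0.54×17.9/0.46 = 21.01 min.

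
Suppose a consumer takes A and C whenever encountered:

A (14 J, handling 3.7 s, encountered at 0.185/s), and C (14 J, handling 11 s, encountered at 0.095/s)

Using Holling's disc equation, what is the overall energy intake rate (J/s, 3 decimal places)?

R = (0.185×14 + 0.095×14) / (1 + 0.185×3.7 + 0.095×11) = 3.92/2.729 = 1.436 J/s.

1.436 J/s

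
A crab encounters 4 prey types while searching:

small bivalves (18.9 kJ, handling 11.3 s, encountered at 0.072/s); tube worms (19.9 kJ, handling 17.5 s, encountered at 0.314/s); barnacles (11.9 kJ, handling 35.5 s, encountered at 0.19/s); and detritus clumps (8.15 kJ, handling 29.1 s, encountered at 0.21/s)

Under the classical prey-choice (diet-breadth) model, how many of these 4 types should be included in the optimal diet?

E/h in descending order: small bivalves 1.67, tube worms 1.14, barnacles 0.335, detritus clumps 0.28 kJ/s. The optimal diet is the largest prefix of this list for which every included type satisfies E_i/h_i > R on the types above it.
Rate on top 1: 0.7503. tube worms: 1.14 > 0.7503 → include.
Rate on top 2: 1.041. barnacles: 0.335 < 1.041 → exclude; stop.
Optimal diet: small bivalves, tube worms — 2 of 4 types.

2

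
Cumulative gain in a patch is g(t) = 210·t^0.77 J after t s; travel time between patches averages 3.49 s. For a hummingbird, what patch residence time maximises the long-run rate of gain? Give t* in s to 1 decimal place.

Maximise g(t)/(T+t): set derivative to zero → g'(t)(T+t) = g(t).
g'(t) = 0.77·210·t^-0.23. Setting 0.77·210·t^-0.23 = 210·t^0.77/(3.49+t) gives 0.77(3.49+t) = t, so 0.23·t = 0.77×3.49.
t* = 0.77×3.49/0.23 = 11.68 s.

11.7 s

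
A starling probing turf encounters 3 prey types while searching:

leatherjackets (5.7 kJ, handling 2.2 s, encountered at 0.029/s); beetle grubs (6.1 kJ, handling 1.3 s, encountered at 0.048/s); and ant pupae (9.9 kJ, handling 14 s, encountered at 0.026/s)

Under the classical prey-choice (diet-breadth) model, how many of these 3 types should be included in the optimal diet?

3

Rank by E/h (kJ/s): beetle grubs 4.69, leatherjackets 2.59, ant pupae 0.707. Include each in turn until the next type's E/h falls below the running intake rate.
Rate on top 1: 0.2756. leatherjackets: 2.59 > 0.2756 → include.
Rate on top 2: 0.4068. ant pupae: 0.707 > 0.4068 → include.
Optimal diet: beetle grubs, leatherjackets, ant pupae — 3 of 3 types.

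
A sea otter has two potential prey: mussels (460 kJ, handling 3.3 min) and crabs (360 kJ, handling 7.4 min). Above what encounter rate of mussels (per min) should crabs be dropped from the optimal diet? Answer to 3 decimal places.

0.162 per min

The zero-one rule: include crabs iff E₂/h₂ > λE₁/(1+λh₁). Equality gives the switch point.
λE₁h₂ = E₂ + λE₂h₁ ⇒ λ = E₂/(E₁h₂ − E₂h₁) = 360/(3404 − 1188) = 0.1625 per min.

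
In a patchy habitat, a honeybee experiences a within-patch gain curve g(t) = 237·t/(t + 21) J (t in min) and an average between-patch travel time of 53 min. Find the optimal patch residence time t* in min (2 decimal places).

Optimal t* satisfies g'(t*) = g(t*)/(T + t*).
g'(t) = 237·21/(t + 21)². Setting 237·21/(t+21)² = 237t/[(t+21)(53+t)] gives 21(53+t) = t(t+21), so t² = 21×53 = 1113.
t* = √1113 = 33.36 min.

33.36 min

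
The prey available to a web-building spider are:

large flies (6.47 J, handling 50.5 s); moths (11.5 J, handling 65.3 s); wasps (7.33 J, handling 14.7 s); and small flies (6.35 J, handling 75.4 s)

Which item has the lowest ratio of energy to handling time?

In descending order of E/h:
wasps: 7.33/14.7 = 0.499 J/s
moths: 11.5/65.3 = 0.176 J/s
large flies: 6.47/50.5 = 0.128 J/s
small flies: 6.35/75.4 = 0.0842 J/s

small flies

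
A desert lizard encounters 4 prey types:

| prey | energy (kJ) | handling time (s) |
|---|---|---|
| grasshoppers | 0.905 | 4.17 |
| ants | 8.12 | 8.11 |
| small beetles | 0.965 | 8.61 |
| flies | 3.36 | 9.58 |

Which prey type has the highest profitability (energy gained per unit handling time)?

In descending order of E/h:
ants: 8.12/8.11 = 1 kJ/s
flies: 3.36/9.58 = 0.351 kJ/s
grasshoppers: 0.905/4.17 = 0.217 kJ/s
small beetles: 0.965/8.61 = 0.112 kJ/s

ants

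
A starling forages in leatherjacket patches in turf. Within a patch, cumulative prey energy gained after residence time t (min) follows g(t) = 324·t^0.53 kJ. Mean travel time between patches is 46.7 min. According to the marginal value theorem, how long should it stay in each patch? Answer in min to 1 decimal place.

52.7 min

Optimal t* satisfies g'(t*) = g(t*)/(T + t*).
g'(t) = 0.53·324·t^-0.47. Setting 0.53·324·t^-0.47 = 324·t^0.53/(46.7+t) gives 0.53(46.7+t) = t, so 0.47·t = 0.53×46.7.
t* = 0.53×46.7/0.47 = 52.66 min.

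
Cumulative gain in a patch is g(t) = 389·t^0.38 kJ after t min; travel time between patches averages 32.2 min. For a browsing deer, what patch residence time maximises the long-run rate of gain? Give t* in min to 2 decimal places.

Optimal t* satisfies g'(t*) = g(t*)/(T + t*).
g'(t) = 0.38·389·t^-0.62. Setting 0.38·389·t^-0.62 = 389·t^0.38/(32.2+t) gives 0.38(32.2+t) = t, so 0.62·t = 0.38×32.2.
t* = 0.38×32.2/0.62 = 19.74 min.

19.74 min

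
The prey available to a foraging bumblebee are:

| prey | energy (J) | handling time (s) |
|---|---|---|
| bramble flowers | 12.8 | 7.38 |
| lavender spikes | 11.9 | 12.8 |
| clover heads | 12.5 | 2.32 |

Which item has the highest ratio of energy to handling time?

In descending order of E/h:
clover heads: 12.5/2.32 = 5.39 J/s
bramble flowers: 12.8/7.38 = 1.73 J/s
lavender spikes: 11.9/12.8 = 0.93 J/s

clover heads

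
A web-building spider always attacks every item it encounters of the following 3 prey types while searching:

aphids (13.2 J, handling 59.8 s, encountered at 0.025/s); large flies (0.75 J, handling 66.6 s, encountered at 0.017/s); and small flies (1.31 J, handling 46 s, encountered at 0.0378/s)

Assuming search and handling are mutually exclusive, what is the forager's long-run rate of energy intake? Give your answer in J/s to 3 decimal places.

0.073 J/s

R = Σλ_iE_i / (1 + Σλ_ih_i)
Numerator: 0.025×13.2 + 0.017×0.75 + 0.0378×1.31 = 0.3923
Denominator: 1 + 0.025×59.8 + 0.017×66.6 + 0.0378×46 = 5.366
R = 0.3923/5.366 = 0.0731 J/s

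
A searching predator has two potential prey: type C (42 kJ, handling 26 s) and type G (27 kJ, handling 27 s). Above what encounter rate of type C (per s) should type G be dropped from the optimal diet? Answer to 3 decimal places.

0.062 per s

Drop type G once their profitability E₂/h₂ falls below the rate achievable on type C alone: E₂/h₂ = λE₁/(1 + λh₁).
Solve for λ: λE₁h₂ = E₂(1 + λh₁) → λ(E₁h₂ − E₂h₁) = E₂ → λ = E₂/(E₁h₂ − E₂h₁).
λ = 27/(42×27 − 27×26) = 27/432 = 0.0625 per s.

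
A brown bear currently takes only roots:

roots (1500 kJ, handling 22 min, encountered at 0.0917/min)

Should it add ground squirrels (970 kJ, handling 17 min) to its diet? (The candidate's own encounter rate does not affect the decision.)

Intake rate on the current diet: R = (0.0917×1500) / (1 + 0.0917×22) = 137.6/3.017 = 45.59 kJ/min.
Profitability of ground squirrels: 970/17 = 57.06 kJ/min.
Since 57.06 > R, including ground squirrels increases the long-run rate.

Yes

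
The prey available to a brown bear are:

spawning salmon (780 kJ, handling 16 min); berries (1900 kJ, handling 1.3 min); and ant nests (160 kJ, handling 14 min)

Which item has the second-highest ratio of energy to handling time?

In descending order of E/h:
berries: 1900/1.3 = 1.46e+03 kJ/min
spawning salmon: 780/16 = 48.8 kJ/min
ant nests: 160/14 = 11.4 kJ/min

spawning salmon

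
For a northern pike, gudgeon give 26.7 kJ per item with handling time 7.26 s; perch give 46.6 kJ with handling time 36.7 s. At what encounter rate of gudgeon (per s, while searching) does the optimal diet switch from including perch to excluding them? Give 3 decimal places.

The zero-one rule: include perch iff E₂/h₂ > λE₁/(1+λh₁). Equality gives the switch point.
λE₁h₂ = E₂ + λE₂h₁ ⇒ λ = E₂/(E₁h₂ − E₂h₁) = 46.6/(979.9 − 338.3) = 0.07263 per s.

0.073 per s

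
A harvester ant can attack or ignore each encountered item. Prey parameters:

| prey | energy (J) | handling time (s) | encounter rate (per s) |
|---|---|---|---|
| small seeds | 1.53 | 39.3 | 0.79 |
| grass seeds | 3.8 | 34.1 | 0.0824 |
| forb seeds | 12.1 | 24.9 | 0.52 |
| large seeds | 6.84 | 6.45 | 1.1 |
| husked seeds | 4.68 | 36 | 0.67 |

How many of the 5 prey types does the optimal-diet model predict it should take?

Profitabilities (E/h, J/s): large seeds 1.06, forb seeds 0.486, husked seeds 0.13, grass seeds 0.111, small seeds 0.0389. Add prey in this order while the next type's profitability exceeds the intake rate on those already taken.
Rate on top 1: 0.9295. forb seeds: 0.486 < 0.9295 → exclude; stop.
Optimal diet: large seeds — 1 of 5 types.

1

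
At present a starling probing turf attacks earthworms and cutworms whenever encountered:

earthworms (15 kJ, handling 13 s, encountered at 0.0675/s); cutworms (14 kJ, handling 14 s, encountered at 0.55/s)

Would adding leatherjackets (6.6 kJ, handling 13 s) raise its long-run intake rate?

No

Intake rate on the current diet: R = (0.0675×15 + 0.55×14) / (1 + 0.0675×13 + 0.55×14) = 8.713/9.578 = 0.9097 kJ/s.
leatherjackets: E/h = 6.6/13 = 0.5077 kJ/s.
0.5077 < 0.9097, so adding leatherjackets would lower the average — exclude it.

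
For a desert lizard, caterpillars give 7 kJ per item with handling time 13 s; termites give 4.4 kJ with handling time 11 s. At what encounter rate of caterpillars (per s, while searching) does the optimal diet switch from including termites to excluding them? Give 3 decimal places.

At the threshold, the rate on caterpillars alone equals the profitability of termites: λ·7/(1 + λ·13) = 4.4/11 = 0.4.
Rearranging, λ(7 − 0.4×13) = 0.4, so λ = 0.4/1.8 = 0.2222 per s.

0.222 per s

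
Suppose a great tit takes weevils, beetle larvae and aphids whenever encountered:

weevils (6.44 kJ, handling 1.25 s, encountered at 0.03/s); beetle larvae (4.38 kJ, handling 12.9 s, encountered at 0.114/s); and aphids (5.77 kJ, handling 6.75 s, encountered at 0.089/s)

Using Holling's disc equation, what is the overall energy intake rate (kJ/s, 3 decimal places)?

0.388 kJ/s

R = Σλ_iE_i / (1 + Σλ_ih_i)
Numerator: 0.03×6.44 + 0.114×4.38 + 0.089×5.77 = 1.206
Denominator: 1 + 0.03×1.25 + 0.114×12.9 + 0.089×6.75 = 3.109
R = 1.206/3.109 = 0.3879 kJ/s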